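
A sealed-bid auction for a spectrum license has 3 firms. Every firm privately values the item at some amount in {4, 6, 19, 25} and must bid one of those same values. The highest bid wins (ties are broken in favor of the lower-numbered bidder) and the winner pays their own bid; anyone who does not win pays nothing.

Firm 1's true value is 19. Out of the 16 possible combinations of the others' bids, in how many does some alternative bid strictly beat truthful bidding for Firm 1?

4

Others bid (4, 4): truth gives 0; bid 4 gives 15 > 0. Violating.
Others bid (4, 6): truth gives 0; bid 6 gives 13 > 0. Violating.
Others bid (6, 4): truth gives 0; bid 6 gives 13 > 0. Violating.
Others bid (6, 6): truth gives 0; bid 6 gives 13 > 0. Violating.
Others bid (4, 19): truth gives 0; no alternative beats it.
Others bid (4, 25): truth gives 0; no alternative beats it.
(Checking all 16 profiles: 4 have a profitable deviation, 12 do not.)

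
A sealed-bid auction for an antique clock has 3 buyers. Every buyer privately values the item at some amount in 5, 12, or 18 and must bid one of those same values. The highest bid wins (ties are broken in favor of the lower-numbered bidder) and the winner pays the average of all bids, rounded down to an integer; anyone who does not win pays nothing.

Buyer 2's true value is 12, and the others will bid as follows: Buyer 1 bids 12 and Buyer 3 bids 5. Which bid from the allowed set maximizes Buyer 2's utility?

18

Bid 5: loses, pays 0, utility 0.
Bid 12: loses, pays 0, utility 0.
Bid 18: wins, pays 11, utility 12 - 11 = 1.
The best choice is 18 with utility 1.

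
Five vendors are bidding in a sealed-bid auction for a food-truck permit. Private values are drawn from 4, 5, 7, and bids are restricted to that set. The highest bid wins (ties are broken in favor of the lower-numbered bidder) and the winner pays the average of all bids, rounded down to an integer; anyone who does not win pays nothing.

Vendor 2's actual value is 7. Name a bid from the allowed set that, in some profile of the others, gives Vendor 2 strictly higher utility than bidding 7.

5

Suppose Vendor 1 bids 4, Vendor 3 bids 4, Vendor 4 bids 5 and Vendor 5 bids 5.
Bid 7: wins, pays 5, utility 7 - 5 = 2.
Bid 5: wins, pays 4, utility 7 - 4 = 3.
So bidding 5 beats truth here (3 > 2).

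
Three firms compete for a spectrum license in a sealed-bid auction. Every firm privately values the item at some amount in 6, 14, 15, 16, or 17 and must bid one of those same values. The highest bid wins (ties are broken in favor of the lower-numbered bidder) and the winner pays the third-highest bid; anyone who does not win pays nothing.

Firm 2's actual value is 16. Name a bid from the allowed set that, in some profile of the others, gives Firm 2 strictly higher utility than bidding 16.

Suppose Firm 1 bids 6 and Firm 3 bids 17.
Bid 16: loses, pays 0, utility 0.
Bid 17: wins, pays 6, utility 16 - 6 = 10.
So bidding 17 beats truth here (10 > 0).

17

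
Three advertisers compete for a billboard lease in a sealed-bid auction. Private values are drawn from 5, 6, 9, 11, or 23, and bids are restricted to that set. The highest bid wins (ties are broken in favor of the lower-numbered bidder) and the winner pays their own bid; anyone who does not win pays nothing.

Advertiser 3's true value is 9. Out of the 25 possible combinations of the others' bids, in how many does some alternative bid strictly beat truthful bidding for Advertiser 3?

Others bid (5, 5): truth gives 0; bid 6 gives 3 > 0. Violating.
Others bid (5, 6): truth gives 0; no alternative beats it.
Others bid (5, 9): truth gives 0; no alternative beats it.
(Checking all 25 profiles: 1 has a profitable deviation, 24 do not.)

1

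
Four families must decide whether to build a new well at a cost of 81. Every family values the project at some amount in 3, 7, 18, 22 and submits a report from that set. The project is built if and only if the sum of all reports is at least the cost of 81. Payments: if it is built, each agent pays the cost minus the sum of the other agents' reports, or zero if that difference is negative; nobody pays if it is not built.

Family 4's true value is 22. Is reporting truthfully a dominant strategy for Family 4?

Check each profile of the others' reports and compare truth against every alternative report.
Others report (18, 22, 22): truth gives 3, best alternative gives 0.
Others report (22, 18, 22): truth gives 3, best alternative gives 0.
Others report (22, 22, 18): truth gives 3, best alternative gives 0.
Others report (22, 22, 22): truth gives 7, best alternative gives 7.
Others report (3, 3, 3): truth gives 0, best alternative gives 0.
Others report (3, 3, 7): truth gives 0, best alternative gives 0.
(Remaining 58 profiles checked similarly; truth is weakly best in each.)
In every case the truthful report is at least as good as any alternative, so it is a dominant strategy.

Yes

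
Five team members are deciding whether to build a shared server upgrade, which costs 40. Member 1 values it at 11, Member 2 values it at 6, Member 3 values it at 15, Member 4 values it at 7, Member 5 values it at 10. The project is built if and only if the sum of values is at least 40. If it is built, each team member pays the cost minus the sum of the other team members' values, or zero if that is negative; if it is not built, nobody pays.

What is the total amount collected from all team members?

Total value 49 ≥ cost 40, so it is built.
Member 1: others sum to 38; max(0, 40 - 38) = 2.
Member 2: others sum to 43; max(0, 40 - 43) = 0.
Member 3: others sum to 34; max(0, 40 - 34) = 6.
Member 4: others sum to 42; max(0, 40 - 42) = 0.
Member 5: others sum to 39; max(0, 40 - 39) = 1.
Total collected = 2 + 0 + 6 + 0 + 1 = 9.

9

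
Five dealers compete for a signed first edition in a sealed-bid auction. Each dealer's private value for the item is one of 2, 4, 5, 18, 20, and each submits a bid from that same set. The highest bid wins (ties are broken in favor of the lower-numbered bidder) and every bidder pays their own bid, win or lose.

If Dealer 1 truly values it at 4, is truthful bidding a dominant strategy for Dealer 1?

No

Consider the case where Dealer 2 bids 2, Dealer 3 bids 2, Dealer 4 bids 2 and Dealer 5 bids 2.
Truthful bid 4: wins, pays 4, utility 4 - 4 = 0.
Bid 2 instead: wins, pays 2, utility 4 - 2 = 2.
Since 2 > 0, bidding 2 is strictly better here, so truthful bidding is not dominant.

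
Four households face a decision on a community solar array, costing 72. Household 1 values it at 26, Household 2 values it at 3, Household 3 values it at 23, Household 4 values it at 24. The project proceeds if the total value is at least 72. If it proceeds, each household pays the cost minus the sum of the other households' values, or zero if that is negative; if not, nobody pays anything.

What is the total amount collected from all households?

61

Total value 76 ≥ cost 72, so it is built.
Household 1: others sum to 50; max(0, 72 - 50) = 22.
Household 2: others sum to 73; max(0, 72 - 73) = 0.
Household 3: others sum to 53; max(0, 72 - 53) = 19.
Household 4: others sum to 52; max(0, 72 - 52) = 20.
Total collected = 22 + 0 + 19 + 20 = 61.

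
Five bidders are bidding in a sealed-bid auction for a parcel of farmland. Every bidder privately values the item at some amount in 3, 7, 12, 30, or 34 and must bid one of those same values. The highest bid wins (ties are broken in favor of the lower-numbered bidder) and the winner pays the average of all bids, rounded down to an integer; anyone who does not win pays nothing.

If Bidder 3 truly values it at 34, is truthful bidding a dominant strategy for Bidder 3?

No

Consider the case where Bidder 1 bids 3, Bidder 2 bids 3, Bidder 4 bids 3 and Bidder 5 bids 3.
Truthful bid 34: wins, pays 9, utility 34 - 9 = 25.
Bid 7 instead: wins, pays 3, utility 34 - 3 = 31.
Since 31 > 25, bidding 7 is strictly better here, so truthful bidding is not dominant.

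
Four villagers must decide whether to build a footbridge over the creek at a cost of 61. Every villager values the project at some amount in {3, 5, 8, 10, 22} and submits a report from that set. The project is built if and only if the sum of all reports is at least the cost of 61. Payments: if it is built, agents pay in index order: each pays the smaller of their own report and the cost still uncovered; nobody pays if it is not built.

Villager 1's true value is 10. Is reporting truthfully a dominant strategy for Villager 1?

No

Consider the case where Villager 2 reports 10, Villager 3 reports 22 and Villager 4 reports 22.
Truthful report 10: project built, pays 10, utility 10 - 10 = 0.
Report 8 instead: project built, pays 8, utility 10 - 8 = 2.
Since 2 > 0, reporting 8 is strictly better here, so truthful reporting is not dominant.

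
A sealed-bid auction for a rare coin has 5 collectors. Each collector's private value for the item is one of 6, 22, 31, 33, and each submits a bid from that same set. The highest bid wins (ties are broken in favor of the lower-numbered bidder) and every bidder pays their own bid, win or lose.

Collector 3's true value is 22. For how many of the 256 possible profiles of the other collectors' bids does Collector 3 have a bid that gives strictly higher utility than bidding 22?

Others bid (6, 6, 6, 31): truth gives -22; bid 6 gives -6 > -22. Violating.
Others bid (6, 6, 6, 33): truth gives -22; bid 6 gives -6 > -22. Violating.
Others bid (6, 6, 22, 31): truth gives -22; bid 6 gives -6 > -22. Violating.
Others bid (6, 6, 22, 33): truth gives -22; bid 6 gives -6 > -22. Violating.
Others bid (6, 6, 6, 6): truth gives 0; no alternative beats it.
Others bid (6, 6, 6, 22): truth gives 0; no alternative beats it.
(Checking all 256 profiles: 252 have a profitable deviation, 4 do not.)

252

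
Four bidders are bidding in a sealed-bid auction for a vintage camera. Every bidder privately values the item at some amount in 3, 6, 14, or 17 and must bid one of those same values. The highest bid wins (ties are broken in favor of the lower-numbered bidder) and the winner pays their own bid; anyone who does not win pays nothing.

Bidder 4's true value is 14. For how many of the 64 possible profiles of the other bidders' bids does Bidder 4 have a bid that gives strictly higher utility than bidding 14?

Others bid (3, 3, 3): truth gives 0; bid 6 gives 8 > 0. Violating.
Others bid (3, 3, 6): truth gives 0; no alternative beats it.
Others bid (3, 3, 14): truth gives 0; no alternative beats it.
(Checking all 64 profiles: 1 has a profitable deviation, 63 do not.)

1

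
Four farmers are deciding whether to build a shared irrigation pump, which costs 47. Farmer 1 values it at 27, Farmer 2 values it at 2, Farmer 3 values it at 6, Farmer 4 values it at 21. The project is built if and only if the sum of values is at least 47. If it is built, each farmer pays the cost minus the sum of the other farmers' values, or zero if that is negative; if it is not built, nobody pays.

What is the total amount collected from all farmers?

Total value 56 ≥ cost 47, so it is built.
Farmer 1: others sum to 29; max(0, 47 - 29) = 18.
Farmer 2: others sum to 54; max(0, 47 - 54) = 0.
Farmer 3: others sum to 50; max(0, 47 - 50) = 0.
Farmer 4: others sum to 35; max(0, 47 - 35) = 12.
Total collected = 18 + 0 + 0 + 12 = 30.

30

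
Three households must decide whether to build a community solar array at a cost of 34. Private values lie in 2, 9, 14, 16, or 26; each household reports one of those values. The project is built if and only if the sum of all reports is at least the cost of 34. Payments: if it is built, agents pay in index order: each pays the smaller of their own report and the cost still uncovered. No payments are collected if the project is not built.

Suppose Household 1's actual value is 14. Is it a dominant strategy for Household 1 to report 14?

No

Consider the case where Household 2 reports 2 and Household 3 reports 26.
Truthful report 14: project built, pays 14, utility 14 - 14 = 0.
Report 9 instead: project built, pays 9, utility 14 - 9 = 5.
Since 5 > 0, reporting 9 is strictly better here, so truthful reporting is not dominant.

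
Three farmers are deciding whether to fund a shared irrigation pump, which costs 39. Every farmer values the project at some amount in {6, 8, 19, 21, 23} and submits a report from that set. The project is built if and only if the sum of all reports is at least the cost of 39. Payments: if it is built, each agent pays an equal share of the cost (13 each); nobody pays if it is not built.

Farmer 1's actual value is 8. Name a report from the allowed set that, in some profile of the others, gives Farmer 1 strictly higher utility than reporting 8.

6

Suppose Farmer 2 reports 8 and Farmer 3 reports 23.
Report 8: project built, pays 13, utility 8 - 13 = -5.
Report 6: project not built, utility 0.
So reporting 6 beats truth here (0 > -5).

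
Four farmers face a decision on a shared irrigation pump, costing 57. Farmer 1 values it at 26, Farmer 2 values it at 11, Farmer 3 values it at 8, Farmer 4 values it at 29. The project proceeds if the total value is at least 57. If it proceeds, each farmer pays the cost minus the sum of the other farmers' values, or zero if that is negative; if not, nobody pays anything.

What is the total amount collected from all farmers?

21

Total value 74 ≥ cost 57, so it is built.
Farmer 1: others sum to 48; max(0, 57 - 48) = 9.
Farmer 2: others sum to 63; max(0, 57 - 63) = 0.
Farmer 3: others sum to 66; max(0, 57 - 66) = 0.
Farmer 4: others sum to 45; max(0, 57 - 45) = 12.
Total collected = 9 + 0 + 0 + 12 = 21.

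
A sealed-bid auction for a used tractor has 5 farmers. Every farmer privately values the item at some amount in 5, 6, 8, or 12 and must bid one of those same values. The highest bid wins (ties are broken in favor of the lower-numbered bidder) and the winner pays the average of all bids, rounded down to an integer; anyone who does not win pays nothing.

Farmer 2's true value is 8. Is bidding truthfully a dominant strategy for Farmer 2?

Consider the case where Farmer 1 bids 5, Farmer 3 bids 5, Farmer 4 bids 5 and Farmer 5 bids 12.
Truthful bid 8: loses, pays 0, utility 0.
Bid 12 instead: wins, pays 7, utility 8 - 7 = 1.
Since 1 > 0, bidding 12 is strictly better here, so truthful bidding is not dominant.

No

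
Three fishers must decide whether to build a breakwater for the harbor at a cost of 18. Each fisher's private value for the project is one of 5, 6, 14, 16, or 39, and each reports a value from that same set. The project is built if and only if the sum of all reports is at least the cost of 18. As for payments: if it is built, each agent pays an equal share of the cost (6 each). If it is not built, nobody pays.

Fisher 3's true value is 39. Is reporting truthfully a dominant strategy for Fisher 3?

Check each profile of the others' reports and compare truth against every alternative report.
Others report (5, 5): truth gives 33, best alternative gives 33.
Others report (5, 6): truth gives 33, best alternative gives 33.
Others report (5, 14): truth gives 33, best alternative gives 33.
Others report (5, 16): truth gives 33, best alternative gives 33.
Others report (5, 39): truth gives 33, best alternative gives 33.
Others report (6, 5): truth gives 33, best alternative gives 33.
(Remaining 19 profiles checked similarly; truth is weakly best in each.)
In every case the truthful report is at least as good as any alternative, so it is a dominant strategy.

Yes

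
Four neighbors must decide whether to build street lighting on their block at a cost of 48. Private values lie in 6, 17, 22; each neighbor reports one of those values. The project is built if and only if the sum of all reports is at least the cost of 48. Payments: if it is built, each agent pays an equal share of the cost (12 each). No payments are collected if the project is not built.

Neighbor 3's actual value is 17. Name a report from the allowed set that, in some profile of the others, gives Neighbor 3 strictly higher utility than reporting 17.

Suppose Neighbor 1 reports 6, Neighbor 2 reports 6 and Neighbor 4 reports 17.
Report 17: project not built, utility 0.
Report 22: project built, pays 12, utility 17 - 12 = 5.
So reporting 22 beats truth here (5 > 0).

22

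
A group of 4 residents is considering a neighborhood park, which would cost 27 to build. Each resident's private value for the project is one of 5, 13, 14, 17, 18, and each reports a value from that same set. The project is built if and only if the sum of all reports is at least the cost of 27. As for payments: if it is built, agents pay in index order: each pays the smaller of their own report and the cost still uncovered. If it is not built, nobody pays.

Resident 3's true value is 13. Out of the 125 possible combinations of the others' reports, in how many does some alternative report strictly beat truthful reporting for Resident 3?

Others report (5, 5, 13): truth gives 0; report 5 gives 8 > 0. Violating.
Others report (5, 5, 14): truth gives 0; report 5 gives 8 > 0. Violating.
Others report (5, 5, 17): truth gives 0; report 5 gives 8 > 0. Violating.
Others report (5, 5, 18): truth gives 0; report 5 gives 8 > 0. Violating.
Others report (5, 5, 5): truth gives 0; no alternative beats it.
Others report (5, 17, 5): truth gives 8; no alternative beats it.
(Checking all 125 profiles: 24 have a profitable deviation, 101 do not.)

24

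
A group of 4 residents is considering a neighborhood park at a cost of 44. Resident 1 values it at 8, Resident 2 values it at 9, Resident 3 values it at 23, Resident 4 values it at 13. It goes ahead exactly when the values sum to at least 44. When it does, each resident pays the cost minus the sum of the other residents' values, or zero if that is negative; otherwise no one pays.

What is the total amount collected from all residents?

18

Total value 53 ≥ cost 44, so it is built.
Resident 1: others sum to 45; max(0, 44 - 45) = 0.
Resident 2: others sum to 44; max(0, 44 - 44) = 0.
Resident 3: others sum to 30; max(0, 44 - 30) = 14.
Resident 4: others sum to 40; max(0, 44 - 40) = 4.
Total collected = 0 + 0 + 14 + 4 = 18.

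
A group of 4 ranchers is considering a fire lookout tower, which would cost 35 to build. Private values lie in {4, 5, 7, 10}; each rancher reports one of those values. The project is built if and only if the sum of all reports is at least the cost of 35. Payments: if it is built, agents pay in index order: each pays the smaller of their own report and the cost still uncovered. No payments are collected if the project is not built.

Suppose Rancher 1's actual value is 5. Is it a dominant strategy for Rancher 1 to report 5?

Yes

Check each profile of the others' reports and compare truth against every alternative report.
Others report (4, 4, 4): truth gives 0, best alternative gives 0.
Others report (4, 4, 5): truth gives 0, best alternative gives 0.
Others report (4, 4, 7): truth gives 0, best alternative gives 0.
Others report (4, 4, 10): truth gives 0, best alternative gives 0.
Others report (4, 5, 4): truth gives 0, best alternative gives 0.
Others report (4, 5, 5): truth gives 0, best alternative gives 0.
(Remaining 58 profiles checked similarly; truth is weakly best in each.)
In every case the truthful report is at least as good as any alternative, so it is a dominant strategy.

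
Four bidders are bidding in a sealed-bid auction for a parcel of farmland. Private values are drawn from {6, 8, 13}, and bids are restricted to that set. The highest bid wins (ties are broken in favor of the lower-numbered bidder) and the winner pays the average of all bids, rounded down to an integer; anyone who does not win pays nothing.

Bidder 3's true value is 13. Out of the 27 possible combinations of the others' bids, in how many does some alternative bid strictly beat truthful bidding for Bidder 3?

Others bid (6, 6, 6): truth gives 6; bid 8 gives 7 > 6. Violating.
Others bid (6, 6, 8): truth gives 5; bid 8 gives 6 > 5. Violating.
Others bid (6, 6, 13): truth gives 4; no alternative beats it.
Others bid (6, 8, 6): truth gives 5; no alternative beats it.
(Checking all 27 profiles: 2 have a profitable deviation, 25 do not.)

2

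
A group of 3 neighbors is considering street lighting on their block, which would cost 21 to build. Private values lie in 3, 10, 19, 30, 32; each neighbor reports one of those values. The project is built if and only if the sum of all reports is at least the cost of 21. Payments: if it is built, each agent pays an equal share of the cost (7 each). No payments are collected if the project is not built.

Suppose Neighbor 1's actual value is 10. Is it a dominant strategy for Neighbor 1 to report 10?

No

Consider the case where Neighbor 2 reports 3 and Neighbor 3 reports 3.
Truthful report 10: project not built, utility 0.
Report 19 instead: project built, pays 7, utility 10 - 7 = 3.
Since 3 > 0, reporting 19 is strictly better here, so truthful reporting is not dominant.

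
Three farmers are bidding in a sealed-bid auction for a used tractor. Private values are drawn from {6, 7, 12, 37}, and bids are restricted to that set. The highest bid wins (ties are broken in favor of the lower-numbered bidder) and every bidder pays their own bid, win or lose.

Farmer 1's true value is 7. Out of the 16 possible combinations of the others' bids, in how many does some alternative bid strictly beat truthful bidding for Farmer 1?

13

Others bid (6, 6): truth gives 0; bid 6 gives 1 > 0. Violating.
Others bid (6, 12): truth gives -7; bid 12 gives -5 > -7. Violating.
Others bid (6, 37): truth gives -7; bid 6 gives -6 > -7. Violating.
Others bid (7, 12): truth gives -7; bid 12 gives -5 > -7. Violating.
Others bid (6, 7): truth gives 0; no alternative beats it.
Others bid (7, 6): truth gives 0; no alternative beats it.
(Checking all 16 profiles: 13 have a profitable deviation, 3 do not.)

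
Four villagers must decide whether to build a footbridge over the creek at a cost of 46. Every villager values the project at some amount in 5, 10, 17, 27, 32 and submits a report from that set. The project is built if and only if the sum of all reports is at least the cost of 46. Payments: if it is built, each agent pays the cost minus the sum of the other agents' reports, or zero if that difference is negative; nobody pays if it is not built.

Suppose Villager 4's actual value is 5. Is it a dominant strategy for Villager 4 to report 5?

Check each profile of the others' reports and compare truth against every alternative report.
Others report (5, 5, 27): truth gives 0, best alternative gives -4.
Others report (5, 27, 5): truth gives 0, best alternative gives -4.
Others report (10, 10, 17): truth gives 0, best alternative gives -4.
Others report (10, 17, 10): truth gives 0, best alternative gives -4.
Others report (17, 10, 10): truth gives 0, best alternative gives -4.
Others report (27, 5, 5): truth gives 0, best alternative gives -4.
(Remaining 119 profiles checked similarly; truth is weakly best in each.)
In every case the truthful report is at least as good as any alternative, so it is a dominant strategy.

Yes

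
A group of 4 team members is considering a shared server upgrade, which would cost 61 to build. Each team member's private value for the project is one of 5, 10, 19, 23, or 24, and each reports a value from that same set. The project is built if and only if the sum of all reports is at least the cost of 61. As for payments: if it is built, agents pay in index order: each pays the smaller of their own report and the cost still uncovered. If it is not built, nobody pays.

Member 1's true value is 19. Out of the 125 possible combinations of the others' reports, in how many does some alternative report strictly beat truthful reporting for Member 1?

63

Others report (5, 23, 23): truth gives 0; report 10 gives 9 > 0. Violating.
Others report (5, 23, 24): truth gives 0; report 10 gives 9 > 0. Violating.
Others report (5, 24, 23): truth gives 0; report 10 gives 9 > 0. Violating.
Others report (5, 24, 24): truth gives 0; report 10 gives 9 > 0. Violating.
Others report (5, 5, 5): truth gives 0; no alternative beats it.
Others report (5, 5, 10): truth gives 0; no alternative beats it.
(Checking all 125 profiles: 63 have a profitable deviation, 62 do not.)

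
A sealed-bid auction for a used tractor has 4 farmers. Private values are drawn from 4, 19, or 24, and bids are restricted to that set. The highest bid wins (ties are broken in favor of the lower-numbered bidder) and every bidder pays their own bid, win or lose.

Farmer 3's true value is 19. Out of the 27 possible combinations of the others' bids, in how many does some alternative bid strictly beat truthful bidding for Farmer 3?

25

Others bid (4, 4, 24): truth gives -19; bid 4 gives -4 > -19. Violating.
Others bid (4, 19, 4): truth gives -19; bid 4 gives -4 > -19. Violating.
Others bid (4, 19, 19): truth gives -19; bid 4 gives -4 > -19. Violating.
Others bid (4, 19, 24): truth gives -19; bid 4 gives -4 > -19. Violating.
Others bid (4, 4, 4): truth gives 0; no alternative beats it.
Others bid (4, 4, 19): truth gives 0; no alternative beats it.
(Checking all 27 profiles: 25 have a profitable deviation, 2 do not.)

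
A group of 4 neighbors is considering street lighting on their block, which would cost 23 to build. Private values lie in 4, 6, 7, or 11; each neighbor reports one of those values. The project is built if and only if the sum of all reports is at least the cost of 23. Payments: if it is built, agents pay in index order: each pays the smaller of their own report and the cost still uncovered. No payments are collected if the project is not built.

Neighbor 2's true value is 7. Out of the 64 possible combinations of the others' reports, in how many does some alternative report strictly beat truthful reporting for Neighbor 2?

54

Others report (4, 4, 11): truth gives 0; report 4 gives 3 > 0. Violating.
Others report (4, 6, 7): truth gives 0; report 6 gives 1 > 0. Violating.
Others report (4, 6, 11): truth gives 0; report 4 gives 3 > 0. Violating.
Others report (4, 7, 6): truth gives 0; report 6 gives 1 > 0. Violating.
Others report (4, 4, 4): truth gives 0; no alternative beats it.
Others report (4, 4, 6): truth gives 0; no alternative beats it.
(Checking all 64 profiles: 54 have a profitable deviation, 10 do not.)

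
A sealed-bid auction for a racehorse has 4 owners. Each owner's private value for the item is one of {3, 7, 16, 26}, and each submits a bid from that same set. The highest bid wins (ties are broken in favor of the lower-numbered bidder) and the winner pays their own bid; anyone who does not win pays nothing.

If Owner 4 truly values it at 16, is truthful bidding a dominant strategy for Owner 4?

No

Consider the case where Owner 1 bids 3, Owner 2 bids 3 and Owner 3 bids 3.
Truthful bid 16: wins, pays 16, utility 16 - 16 = 0.
Bid 7 instead: wins, pays 7, utility 16 - 7 = 9.
Since 9 > 0, bidding 7 is strictly better here, so truthful bidding is not dominant.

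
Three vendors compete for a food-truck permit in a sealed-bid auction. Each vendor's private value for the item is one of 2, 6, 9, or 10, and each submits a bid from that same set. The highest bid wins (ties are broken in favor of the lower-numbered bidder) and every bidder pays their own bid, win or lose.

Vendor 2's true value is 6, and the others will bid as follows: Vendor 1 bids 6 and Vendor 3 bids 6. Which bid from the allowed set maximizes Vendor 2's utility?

Bid 2: loses but pays 2, utility -2.
Bid 6: loses but pays 6, utility -6.
Bid 9: wins, pays 9, utility 6 - 9 = -3.
Bid 10: wins, pays 10, utility 6 - 10 = -4.
The best choice is 2 with utility -2.

2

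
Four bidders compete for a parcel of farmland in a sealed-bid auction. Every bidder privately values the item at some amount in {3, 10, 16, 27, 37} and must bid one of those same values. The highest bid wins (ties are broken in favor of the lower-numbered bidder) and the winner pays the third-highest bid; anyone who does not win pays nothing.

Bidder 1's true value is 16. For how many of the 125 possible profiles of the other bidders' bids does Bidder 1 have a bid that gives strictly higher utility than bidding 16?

Others bid (3, 3, 27): truth gives 0; bid 27 gives 13 > 0. Violating.
Others bid (3, 3, 37): truth gives 0; bid 37 gives 13 > 0. Violating.
Others bid (3, 10, 27): truth gives 0; bid 27 gives 6 > 0. Violating.
Others bid (3, 10, 37): truth gives 0; bid 37 gives 6 > 0. Violating.
Others bid (3, 3, 3): truth gives 13; no alternative beats it.
Others bid (3, 3, 10): truth gives 13; no alternative beats it.
(Checking all 125 profiles: 24 have a profitable deviation, 101 do not.)

24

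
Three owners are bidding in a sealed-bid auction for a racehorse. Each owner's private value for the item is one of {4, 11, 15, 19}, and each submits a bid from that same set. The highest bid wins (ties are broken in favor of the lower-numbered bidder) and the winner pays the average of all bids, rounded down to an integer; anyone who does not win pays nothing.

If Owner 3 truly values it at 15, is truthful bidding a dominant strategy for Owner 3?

No

Consider the case where Owner 1 bids 4 and Owner 2 bids 4.
Truthful bid 15: wins, pays 7, utility 15 - 7 = 8.
Bid 11 instead: wins, pays 6, utility 15 - 6 = 9.
Since 9 > 8, bidding 11 is strictly better here, so truthful bidding is not dominant.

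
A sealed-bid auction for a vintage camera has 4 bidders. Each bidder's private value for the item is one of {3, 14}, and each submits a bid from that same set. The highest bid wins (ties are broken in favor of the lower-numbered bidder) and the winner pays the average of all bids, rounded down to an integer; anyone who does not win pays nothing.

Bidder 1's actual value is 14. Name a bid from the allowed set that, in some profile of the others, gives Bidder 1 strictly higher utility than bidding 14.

3

Suppose Bidder 2 bids 3, Bidder 3 bids 3 and Bidder 4 bids 3.
Bid 14: wins, pays 5, utility 14 - 5 = 9.
Bid 3: wins, pays 3, utility 14 - 3 = 11.
So bidding 3 beats truth here (11 > 9).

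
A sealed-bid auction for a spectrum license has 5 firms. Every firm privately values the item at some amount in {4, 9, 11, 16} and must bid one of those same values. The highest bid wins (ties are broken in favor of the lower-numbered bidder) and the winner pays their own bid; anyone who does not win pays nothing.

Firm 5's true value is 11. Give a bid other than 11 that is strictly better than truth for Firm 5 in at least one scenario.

Suppose Firm 1 bids 4, Firm 2 bids 4, Firm 3 bids 4 and Firm 4 bids 4.
Bid 11: wins, pays 11, utility 11 - 11 = 0.
Bid 9: wins, pays 9, utility 11 - 9 = 2.
So bidding 9 beats truth here (2 > 0).

9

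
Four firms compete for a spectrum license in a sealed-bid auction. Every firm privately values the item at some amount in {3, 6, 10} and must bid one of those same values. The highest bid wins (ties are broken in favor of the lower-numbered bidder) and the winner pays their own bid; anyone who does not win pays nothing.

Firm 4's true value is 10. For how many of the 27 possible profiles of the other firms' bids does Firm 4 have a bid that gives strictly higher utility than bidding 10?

1

Others bid (3, 3, 3): truth gives 0; bid 6 gives 4 > 0. Violating.
Others bid (3, 3, 6): truth gives 0; no alternative beats it.
Others bid (3, 3, 10): truth gives 0; no alternative beats it.
(Checking all 27 profiles: 1 has a profitable deviation, 26 do not.)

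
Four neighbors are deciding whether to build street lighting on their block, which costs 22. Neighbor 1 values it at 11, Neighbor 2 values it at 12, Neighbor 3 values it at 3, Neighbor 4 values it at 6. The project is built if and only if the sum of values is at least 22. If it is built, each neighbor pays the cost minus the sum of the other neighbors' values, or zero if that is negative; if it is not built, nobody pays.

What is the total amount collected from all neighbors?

3

Total value 32 ≥ cost 22, so it is built.
Neighbor 1: others sum to 21; max(0, 22 - 21) = 1.
Neighbor 2: others sum to 20; max(0, 22 - 20) = 2.
Neighbor 3: others sum to 29; max(0, 22 - 29) = 0.
Neighbor 4: others sum to 26; max(0, 22 - 26) = 0.
Total collected = 1 + 2 + 0 + 0 = 3.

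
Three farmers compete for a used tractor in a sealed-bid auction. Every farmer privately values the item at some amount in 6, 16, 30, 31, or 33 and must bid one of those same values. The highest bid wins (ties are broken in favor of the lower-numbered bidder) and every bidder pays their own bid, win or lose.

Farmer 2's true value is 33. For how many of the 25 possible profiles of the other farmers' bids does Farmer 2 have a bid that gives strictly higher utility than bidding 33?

Others bid (6, 6): truth gives 0; bid 16 gives 17 > 0. Violating.
Others bid (6, 16): truth gives 0; bid 16 gives 17 > 0. Violating.
Others bid (6, 30): truth gives 0; bid 30 gives 3 > 0. Violating.
Others bid (6, 31): truth gives 0; bid 31 gives 2 > 0. Violating.
Others bid (6, 33): truth gives 0; no alternative beats it.
Others bid (16, 33): truth gives 0; no alternative beats it.
(Checking all 25 profiles: 17 have a profitable deviation, 8 do not.)

17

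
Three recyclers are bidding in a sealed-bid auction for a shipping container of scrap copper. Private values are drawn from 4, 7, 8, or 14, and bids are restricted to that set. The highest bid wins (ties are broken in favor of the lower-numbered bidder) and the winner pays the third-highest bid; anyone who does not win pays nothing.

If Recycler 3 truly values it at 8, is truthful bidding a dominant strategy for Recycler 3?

Consider the case where Recycler 1 bids 4 and Recycler 2 bids 8.
Truthful bid 8: loses, pays 0, utility 0.
Bid 14 instead: wins, pays 4, utility 8 - 4 = 4.
Since 4 > 0, bidding 14 is strictly better here, so truthful bidding is not dominant.

No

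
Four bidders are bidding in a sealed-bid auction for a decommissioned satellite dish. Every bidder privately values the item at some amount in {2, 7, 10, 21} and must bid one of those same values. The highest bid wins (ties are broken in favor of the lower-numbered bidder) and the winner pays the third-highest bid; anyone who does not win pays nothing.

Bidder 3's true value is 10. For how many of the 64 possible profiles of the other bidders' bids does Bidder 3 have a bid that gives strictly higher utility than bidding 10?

Others bid (2, 2, 21): truth gives 0; bid 21 gives 8 > 0. Violating.
Others bid (2, 7, 21): truth gives 0; bid 21 gives 3 > 0. Violating.
Others bid (2, 10, 2): truth gives 0; bid 21 gives 8 > 0. Violating.
Others bid (2, 10, 7): truth gives 0; bid 21 gives 3 > 0. Violating.
Others bid (2, 2, 2): truth gives 8; no alternative beats it.
Others bid (2, 2, 7): truth gives 8; no alternative beats it.
(Checking all 64 profiles: 12 have a profitable deviation, 52 do not.)

12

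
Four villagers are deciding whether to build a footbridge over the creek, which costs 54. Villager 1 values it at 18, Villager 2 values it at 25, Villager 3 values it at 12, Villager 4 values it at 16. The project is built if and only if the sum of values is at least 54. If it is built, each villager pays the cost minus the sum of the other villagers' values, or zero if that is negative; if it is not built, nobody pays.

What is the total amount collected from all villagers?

9

Total value 71 ≥ cost 54, so it is built.
Villager 1: others sum to 53; max(0, 54 - 53) = 1.
Villager 2: others sum to 46; max(0, 54 - 46) = 8.
Villager 3: others sum to 59; max(0, 54 - 59) = 0.
Villager 4: others sum to 55; max(0, 54 - 55) = 0.
Total collected = 1 + 8 + 0 + 0 = 9.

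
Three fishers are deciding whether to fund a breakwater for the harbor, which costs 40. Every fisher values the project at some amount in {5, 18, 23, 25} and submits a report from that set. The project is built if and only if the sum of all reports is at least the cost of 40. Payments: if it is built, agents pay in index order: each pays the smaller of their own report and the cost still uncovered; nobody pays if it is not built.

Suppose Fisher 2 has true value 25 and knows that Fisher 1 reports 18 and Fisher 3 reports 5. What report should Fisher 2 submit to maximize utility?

Report 5: project not built, utility 0.
Report 18: project built, pays 18, utility 25 - 18 = 7.
Report 23: project built, pays 22, utility 25 - 22 = 3.
Report 25: project built, pays 22, utility 25 - 22 = 3.
The best choice is 18 with utility 7.

18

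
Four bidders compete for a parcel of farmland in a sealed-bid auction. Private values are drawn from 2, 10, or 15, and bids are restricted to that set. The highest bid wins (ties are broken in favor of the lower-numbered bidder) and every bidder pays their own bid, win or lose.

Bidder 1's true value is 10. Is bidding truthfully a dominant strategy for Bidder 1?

Consider the case where Bidder 2 bids 2, Bidder 3 bids 2 and Bidder 4 bids 2.
Truthful bid 10: wins, pays 10, utility 10 - 10 = 0.
Bid 2 instead: wins, pays 2, utility 10 - 2 = 8.
Since 8 > 0, bidding 2 is strictly better here, so truthful bidding is not dominant.

No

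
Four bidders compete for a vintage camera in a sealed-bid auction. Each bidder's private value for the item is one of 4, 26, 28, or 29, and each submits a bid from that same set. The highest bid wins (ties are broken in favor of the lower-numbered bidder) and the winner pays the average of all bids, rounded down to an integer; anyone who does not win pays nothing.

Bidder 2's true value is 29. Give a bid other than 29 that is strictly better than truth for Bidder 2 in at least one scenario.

26

Suppose Bidder 1 bids 4, Bidder 3 bids 4 and Bidder 4 bids 4.
Bid 29: wins, pays 10, utility 29 - 10 = 19.
Bid 26: wins, pays 9, utility 29 - 9 = 20.
So bidding 26 beats truth here (20 > 19).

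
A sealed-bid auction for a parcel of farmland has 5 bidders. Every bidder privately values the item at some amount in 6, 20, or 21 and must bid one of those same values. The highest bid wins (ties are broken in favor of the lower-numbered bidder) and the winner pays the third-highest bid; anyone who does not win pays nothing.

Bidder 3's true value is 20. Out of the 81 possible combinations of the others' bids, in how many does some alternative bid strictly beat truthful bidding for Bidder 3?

4

Others bid (6, 6, 6, 21): truth gives 0; bid 21 gives 14 > 0. Violating.
Others bid (6, 6, 21, 6): truth gives 0; bid 21 gives 14 > 0. Violating.
Others bid (6, 20, 6, 6): truth gives 0; bid 21 gives 14 > 0. Violating.
Others bid (20, 6, 6, 6): truth gives 0; bid 21 gives 14 > 0. Violating.
Others bid (6, 6, 6, 6): truth gives 14; no alternative beats it.
Others bid (6, 6, 6, 20): truth gives 14; no alternative beats it.
(Checking all 81 profiles: 4 have a profitable deviation, 77 do not.)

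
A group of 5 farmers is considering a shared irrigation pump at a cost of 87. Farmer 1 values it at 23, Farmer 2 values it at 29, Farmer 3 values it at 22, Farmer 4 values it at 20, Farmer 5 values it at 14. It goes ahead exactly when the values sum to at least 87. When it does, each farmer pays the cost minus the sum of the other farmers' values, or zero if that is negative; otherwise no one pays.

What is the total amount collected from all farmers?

Total value 108 ≥ cost 87, so it is built.
Farmer 1: others sum to 85; max(0, 87 - 85) = 2.
Farmer 2: others sum to 79; max(0, 87 - 79) = 8.
Farmer 3: others sum to 86; max(0, 87 - 86) = 1.
Farmer 4: others sum to 88; max(0, 87 - 88) = 0.
Farmer 5: others sum to 94; max(0, 87 - 94) = 0.
Total collected = 2 + 8 + 1 + 0 + 0 = 11.

11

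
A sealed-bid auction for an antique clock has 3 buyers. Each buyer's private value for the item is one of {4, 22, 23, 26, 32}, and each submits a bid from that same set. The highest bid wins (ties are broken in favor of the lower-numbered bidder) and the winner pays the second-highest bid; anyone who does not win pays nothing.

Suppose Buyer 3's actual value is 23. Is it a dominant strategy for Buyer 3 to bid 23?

Check each profile of the others' bids and compare truth against every alternative bid.
Others bid (4, 4): truth gives 19, best alternative gives 19.
Others bid (4, 22): truth gives 1, best alternative gives 1.
Others bid (22, 4): truth gives 1, best alternative gives 1.
Others bid (22, 22): truth gives 1, best alternative gives 1.
Others bid (4, 23): truth gives 0, best alternative gives 0.
Others bid (4, 26): truth gives 0, best alternative gives 0.
(Remaining 19 profiles checked similarly; truth is weakly best in each.)
In every case the truthful bid is at least as good as any alternative, so it is a dominant strategy.

Yes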